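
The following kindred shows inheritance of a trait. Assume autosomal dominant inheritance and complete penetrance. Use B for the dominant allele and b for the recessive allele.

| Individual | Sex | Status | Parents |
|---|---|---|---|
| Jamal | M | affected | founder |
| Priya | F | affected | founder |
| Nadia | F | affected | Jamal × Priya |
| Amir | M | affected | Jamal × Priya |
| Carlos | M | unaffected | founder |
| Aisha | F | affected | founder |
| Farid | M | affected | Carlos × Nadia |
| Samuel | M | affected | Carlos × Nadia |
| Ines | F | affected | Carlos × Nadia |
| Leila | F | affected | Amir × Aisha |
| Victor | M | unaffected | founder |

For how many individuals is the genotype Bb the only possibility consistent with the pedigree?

3

Obligate heterozygotes: Farid is affected so carries B and received b from Carlos (bb), so Farid is Bb; Samuel is affected so carries B and received b from Carlos (bb), so Samuel is Bb; Ines is affected so carries B and received b from Carlos (bb), so Ines is Bb.
Every other individual is either homozygous by phenotype or has at least one consistent homozygous assignment, so the count is 3.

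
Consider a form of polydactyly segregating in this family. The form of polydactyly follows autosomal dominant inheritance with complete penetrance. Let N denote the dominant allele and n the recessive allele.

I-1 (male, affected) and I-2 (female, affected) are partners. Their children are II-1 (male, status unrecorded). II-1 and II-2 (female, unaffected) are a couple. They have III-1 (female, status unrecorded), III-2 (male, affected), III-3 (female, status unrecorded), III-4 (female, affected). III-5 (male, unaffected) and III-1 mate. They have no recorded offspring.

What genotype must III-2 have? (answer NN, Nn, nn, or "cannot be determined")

From phenotype alone, III-2 is NN or Nn.
III-2 is affected so carries N and received n from II-2 (nn), so III-2 is Nn.

Nn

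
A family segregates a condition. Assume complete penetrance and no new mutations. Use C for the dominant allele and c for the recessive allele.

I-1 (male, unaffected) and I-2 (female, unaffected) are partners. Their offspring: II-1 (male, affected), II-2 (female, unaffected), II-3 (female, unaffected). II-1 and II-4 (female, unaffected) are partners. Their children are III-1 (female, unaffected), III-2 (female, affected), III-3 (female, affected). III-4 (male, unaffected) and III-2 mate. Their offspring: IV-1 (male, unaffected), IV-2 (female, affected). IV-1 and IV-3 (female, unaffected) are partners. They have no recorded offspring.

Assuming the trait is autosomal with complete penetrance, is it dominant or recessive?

I-1 and I-2 are both unaffected yet have an affected child II-1. Under dominance, an affected child requires at least one affected parent, so the trait cannot be dominant.

recessive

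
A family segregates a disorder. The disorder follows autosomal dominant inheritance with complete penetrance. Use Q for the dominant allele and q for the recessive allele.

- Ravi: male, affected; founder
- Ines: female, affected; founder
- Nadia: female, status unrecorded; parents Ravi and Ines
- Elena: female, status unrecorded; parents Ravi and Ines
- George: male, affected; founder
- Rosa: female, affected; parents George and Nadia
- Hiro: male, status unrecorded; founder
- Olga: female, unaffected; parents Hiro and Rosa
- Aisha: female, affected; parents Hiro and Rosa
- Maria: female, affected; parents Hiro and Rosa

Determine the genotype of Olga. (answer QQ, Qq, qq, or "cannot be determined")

Olga is unaffected, so Olga is qq.

qq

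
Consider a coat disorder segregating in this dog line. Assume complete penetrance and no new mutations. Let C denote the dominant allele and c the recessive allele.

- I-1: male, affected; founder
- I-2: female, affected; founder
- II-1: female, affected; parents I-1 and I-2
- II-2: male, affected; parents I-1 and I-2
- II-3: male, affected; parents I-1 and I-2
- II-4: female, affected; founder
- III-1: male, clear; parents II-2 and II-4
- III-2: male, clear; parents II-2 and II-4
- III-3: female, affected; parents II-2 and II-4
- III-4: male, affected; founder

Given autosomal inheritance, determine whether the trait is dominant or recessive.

II-2 and II-4 are both affected yet have a clear child III-1. Under a recessive model two affected parents are homozygous and every child would be affected, so the trait cannot be recessive.

dominant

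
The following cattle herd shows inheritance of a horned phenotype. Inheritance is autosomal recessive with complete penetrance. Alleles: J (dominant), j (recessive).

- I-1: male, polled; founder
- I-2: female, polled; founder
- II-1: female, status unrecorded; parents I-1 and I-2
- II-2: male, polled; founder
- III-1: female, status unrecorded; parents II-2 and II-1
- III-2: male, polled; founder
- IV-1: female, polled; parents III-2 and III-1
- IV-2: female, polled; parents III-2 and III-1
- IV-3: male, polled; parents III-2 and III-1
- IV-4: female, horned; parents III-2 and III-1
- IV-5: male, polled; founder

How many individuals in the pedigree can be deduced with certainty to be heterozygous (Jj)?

1

Obligate heterozygotes: III-2 is polled so carries J and passed j to IV-4 (jj), so III-2 is Jj.
Every other individual is either homozygous by phenotype or has at least one consistent homozygous assignment, so the count is 1.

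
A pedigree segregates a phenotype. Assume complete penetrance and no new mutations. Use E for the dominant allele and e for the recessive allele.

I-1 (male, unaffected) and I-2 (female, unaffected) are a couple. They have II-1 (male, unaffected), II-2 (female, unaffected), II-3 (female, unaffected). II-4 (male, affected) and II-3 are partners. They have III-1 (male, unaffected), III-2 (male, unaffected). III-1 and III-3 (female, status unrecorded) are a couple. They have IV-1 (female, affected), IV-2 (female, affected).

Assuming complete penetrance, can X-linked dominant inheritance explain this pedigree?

Yes

A consistent assignment under X-linked dominant exists: I-1 X^e Y, I-2 X^e X^e, II-1 X^e Y, II-2 X^e X^e, II-3 X^e X^e, II-4 X^E Y, III-1 X^e Y, III-2 X^e Y, III-3 X^E X^E, IV-1 X^E X^e, IV-2 X^E X^e.
In this assignment every recorded phenotype matches its genotype and every non-founder's genotype is obtainable from its parents' genotypes, so the pedigree is consistent.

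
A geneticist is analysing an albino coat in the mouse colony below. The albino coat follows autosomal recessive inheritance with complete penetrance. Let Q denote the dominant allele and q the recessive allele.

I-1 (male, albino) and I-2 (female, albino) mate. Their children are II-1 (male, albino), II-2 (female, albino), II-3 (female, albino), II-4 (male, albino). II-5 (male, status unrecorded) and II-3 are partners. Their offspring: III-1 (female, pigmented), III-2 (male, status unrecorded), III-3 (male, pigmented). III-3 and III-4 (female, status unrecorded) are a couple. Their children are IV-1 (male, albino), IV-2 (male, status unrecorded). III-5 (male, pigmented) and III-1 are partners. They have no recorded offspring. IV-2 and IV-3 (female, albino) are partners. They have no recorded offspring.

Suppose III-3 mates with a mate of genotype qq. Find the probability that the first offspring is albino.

III-3 is pigmented so carries Q and received q from II-3 (qq), so III-3 is Qq.
The cross gives 1/2 Qq : 1/2 qq, so P(offspring is albino) = 1/2.

1/2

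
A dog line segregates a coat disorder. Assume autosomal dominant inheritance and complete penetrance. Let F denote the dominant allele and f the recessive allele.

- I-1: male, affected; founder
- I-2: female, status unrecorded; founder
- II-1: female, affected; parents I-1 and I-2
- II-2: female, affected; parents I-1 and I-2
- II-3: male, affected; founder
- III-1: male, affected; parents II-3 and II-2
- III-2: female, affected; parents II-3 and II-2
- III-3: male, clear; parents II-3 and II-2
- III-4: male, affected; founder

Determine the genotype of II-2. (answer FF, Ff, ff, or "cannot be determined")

Ff

From phenotype alone, II-2 is FF or Ff.
II-2 is affected so carries F and passed f to III-3 (ff), so II-2 is Ff.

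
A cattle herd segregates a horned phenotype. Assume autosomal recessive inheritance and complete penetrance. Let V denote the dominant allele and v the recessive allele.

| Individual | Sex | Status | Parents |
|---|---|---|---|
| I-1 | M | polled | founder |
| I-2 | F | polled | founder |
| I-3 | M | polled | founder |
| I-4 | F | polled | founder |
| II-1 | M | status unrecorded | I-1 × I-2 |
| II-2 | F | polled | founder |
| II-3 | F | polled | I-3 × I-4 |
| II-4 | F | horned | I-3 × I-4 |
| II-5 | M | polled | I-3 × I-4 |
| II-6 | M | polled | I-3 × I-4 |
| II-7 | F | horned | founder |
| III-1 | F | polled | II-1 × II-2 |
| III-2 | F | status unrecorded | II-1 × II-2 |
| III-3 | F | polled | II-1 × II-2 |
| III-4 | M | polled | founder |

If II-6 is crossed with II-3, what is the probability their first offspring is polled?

8/9

I-3 is polled so carries V and passed v to II-4 (vv), so I-3 is Vv.
I-4 is polled so carries V and passed v to II-4 (vv), so I-4 is Vv.
II-6 is a polled offspring of I-3 (Vv) × I-4 (Vv), whose cross gives 1/4 VV : 1/2 Vv : 1/4 vv; conditioning on being polled, II-6 is VV with probability 1/3, Vv with probability 2/3.
II-3 is a polled offspring of I-3 (Vv) × I-4 (Vv), whose cross gives 1/4 VV : 1/2 Vv : 1/4 vv; conditioning on being polled, II-3 is VV with probability 1/3, Vv with probability 2/3.
Summing over parental genotype combinations, P(offspring is polled) = 1/9·1 + 2/9·1 + 2/9·1 + 4/9·3/4 = 8/9.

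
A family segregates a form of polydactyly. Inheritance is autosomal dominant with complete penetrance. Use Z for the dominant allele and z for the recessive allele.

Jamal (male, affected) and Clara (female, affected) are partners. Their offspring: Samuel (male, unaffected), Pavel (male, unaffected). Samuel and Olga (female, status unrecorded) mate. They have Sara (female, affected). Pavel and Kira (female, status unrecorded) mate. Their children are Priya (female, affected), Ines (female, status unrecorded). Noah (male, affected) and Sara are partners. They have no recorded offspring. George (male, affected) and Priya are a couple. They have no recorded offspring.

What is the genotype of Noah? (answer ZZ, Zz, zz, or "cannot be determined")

cannot be determined

Noah's phenotype allows ZZ or Zz, and no parent or child forces a single allele at both positions; consistent genotype assignments exist with Noah as ZZ or Zz.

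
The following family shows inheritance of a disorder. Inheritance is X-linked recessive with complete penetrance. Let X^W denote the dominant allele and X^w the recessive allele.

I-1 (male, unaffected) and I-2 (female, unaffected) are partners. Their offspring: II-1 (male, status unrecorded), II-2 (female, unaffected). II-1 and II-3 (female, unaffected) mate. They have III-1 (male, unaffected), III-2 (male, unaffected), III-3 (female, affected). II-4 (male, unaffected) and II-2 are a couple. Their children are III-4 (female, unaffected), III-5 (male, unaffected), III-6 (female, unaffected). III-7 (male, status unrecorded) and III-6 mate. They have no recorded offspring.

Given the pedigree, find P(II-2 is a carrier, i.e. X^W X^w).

I-1 is unaffected, so I-1 is X^W Y.
I-2 is unaffected so carries W and passed w to II-1 (X^w Y), so I-2 is X^W X^w.
Their cross gives offspring ratios 1/2 X^W X^W : 1/2 X^W X^w. Conditioning on II-2 being unaffected, P(X^W X^w) = 1/2 / 1 = 1/2 before taking II-2's own offspring into account.
II-4 is unaffected, so II-4 is X^W Y.
Now use II-2's offspring. Probability of each recorded status — unaffected son III-5: 1/2 if II-2 is X^W X^w, 1 if X^W X^W. (III-4, III-6: equally likely either way, so uninformative.)
Bayes: P(X^W X^w) = 1/2·1/2 / (1/2·1/2 + 1/2·1) = 1/3.

1/3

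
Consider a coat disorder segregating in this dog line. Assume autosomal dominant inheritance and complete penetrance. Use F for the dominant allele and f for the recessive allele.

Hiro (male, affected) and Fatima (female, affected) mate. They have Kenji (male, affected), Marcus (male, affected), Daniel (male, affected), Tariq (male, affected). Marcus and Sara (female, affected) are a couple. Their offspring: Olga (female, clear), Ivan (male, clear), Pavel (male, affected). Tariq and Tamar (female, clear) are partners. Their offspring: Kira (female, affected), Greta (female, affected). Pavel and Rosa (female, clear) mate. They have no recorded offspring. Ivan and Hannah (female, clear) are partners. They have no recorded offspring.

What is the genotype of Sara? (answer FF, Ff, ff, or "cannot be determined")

From phenotype alone, Sara is FF or Ff.
Sara is affected so carries F and passed f to Olga (ff), so Sara is Ff.

Ff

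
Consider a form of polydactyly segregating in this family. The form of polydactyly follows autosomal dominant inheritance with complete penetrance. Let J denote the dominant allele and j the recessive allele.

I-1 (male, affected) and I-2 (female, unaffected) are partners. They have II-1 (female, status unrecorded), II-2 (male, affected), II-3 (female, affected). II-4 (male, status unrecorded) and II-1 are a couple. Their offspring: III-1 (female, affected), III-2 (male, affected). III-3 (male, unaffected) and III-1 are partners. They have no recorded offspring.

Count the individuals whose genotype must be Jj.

2

Obligate heterozygotes: II-2 is affected so carries J and received j from I-2 (jj), so II-2 is Jj; II-3 is affected so carries J and received j from I-2 (jj), so II-3 is Jj.
Every other individual is either homozygous by phenotype or has at least one consistent homozygous assignment, so the count is 2.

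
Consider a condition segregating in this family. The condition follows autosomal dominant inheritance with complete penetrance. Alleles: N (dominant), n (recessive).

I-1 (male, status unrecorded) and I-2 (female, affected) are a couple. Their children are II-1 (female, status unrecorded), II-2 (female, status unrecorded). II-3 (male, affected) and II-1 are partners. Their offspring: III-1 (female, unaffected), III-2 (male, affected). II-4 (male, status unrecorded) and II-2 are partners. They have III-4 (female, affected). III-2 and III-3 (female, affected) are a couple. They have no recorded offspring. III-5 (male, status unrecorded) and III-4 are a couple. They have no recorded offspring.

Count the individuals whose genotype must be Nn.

Obligate heterozygotes: II-3 is affected so carries N and passed n to III-1 (nn), so II-3 is Nn.
Every other individual is either homozygous by phenotype or has at least one consistent homozygous assignment, so the count is 1.

1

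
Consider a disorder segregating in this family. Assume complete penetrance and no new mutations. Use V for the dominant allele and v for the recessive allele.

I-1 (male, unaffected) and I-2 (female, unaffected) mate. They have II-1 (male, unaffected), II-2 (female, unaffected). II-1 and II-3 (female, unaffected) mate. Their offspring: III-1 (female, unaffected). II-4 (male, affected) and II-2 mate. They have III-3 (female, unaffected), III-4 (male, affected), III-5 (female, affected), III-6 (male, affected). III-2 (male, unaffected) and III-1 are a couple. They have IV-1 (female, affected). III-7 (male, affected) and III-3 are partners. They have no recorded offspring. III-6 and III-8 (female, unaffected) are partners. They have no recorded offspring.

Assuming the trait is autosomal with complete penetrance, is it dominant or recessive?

recessive

III-2 and III-1 are both unaffected yet have an affected child IV-1. Under dominance, an affected child requires at least one affected parent, so the trait cannot be dominant.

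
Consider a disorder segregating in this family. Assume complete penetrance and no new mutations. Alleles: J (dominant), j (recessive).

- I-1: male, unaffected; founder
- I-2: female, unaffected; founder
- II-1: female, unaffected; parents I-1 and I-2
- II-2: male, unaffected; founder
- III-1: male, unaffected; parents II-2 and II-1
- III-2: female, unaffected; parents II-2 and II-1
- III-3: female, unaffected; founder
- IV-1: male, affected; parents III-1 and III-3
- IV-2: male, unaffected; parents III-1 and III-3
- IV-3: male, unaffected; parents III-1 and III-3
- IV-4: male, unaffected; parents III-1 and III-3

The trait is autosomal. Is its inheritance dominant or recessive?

recessive

III-1 and III-3 are both unaffected yet have an affected child IV-1. Under dominance, an affected child requires at least one affected parent, so the trait cannot be dominant.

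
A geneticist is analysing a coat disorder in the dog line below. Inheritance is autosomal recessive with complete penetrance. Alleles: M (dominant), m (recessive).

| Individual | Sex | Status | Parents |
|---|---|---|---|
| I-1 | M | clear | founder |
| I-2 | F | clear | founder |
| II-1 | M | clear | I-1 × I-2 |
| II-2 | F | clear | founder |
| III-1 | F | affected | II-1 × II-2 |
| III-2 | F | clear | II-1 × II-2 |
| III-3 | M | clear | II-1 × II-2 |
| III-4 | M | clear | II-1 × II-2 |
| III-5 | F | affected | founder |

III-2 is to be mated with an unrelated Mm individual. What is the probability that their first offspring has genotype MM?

II-1 is clear so carries M and passed m to III-1 (mm), so II-1 is Mm.
II-2 is clear so carries M and passed m to III-1 (mm), so II-2 is Mm.
III-2 is a clear offspring of II-1 (Mm) × II-2 (Mm), whose cross gives 1/4 MM : 1/2 Mm : 1/4 mm; conditioning on being clear, III-2 is MM with probability 1/3, Mm with probability 2/3.
Summing over parental genotype combinations, P(offspring has genotype MM) = 1/3·1/2 + 2/3·1/4 = 1/3.

1/3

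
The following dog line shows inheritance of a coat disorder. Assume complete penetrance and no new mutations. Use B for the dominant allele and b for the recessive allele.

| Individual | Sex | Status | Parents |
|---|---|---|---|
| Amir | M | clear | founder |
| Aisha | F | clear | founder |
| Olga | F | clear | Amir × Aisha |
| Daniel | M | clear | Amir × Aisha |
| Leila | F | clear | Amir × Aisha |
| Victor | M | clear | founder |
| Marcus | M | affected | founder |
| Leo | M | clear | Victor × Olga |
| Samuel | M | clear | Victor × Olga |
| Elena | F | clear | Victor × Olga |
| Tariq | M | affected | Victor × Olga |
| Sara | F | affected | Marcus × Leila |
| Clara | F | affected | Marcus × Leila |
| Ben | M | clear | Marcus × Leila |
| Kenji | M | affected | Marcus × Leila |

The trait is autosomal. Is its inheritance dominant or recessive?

Victor and Olga are both clear yet have an affected child Tariq. Under dominance, an affected child requires at least one affected parent, so the trait cannot be dominant.

recessive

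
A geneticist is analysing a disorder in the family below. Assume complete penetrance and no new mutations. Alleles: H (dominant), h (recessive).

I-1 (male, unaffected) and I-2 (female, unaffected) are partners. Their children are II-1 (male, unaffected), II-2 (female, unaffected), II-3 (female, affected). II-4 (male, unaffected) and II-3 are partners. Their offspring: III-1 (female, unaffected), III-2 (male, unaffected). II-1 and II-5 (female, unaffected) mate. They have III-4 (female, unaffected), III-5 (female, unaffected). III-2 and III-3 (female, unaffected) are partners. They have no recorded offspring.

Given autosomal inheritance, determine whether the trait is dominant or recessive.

I-1 and I-2 are both unaffected yet have an affected child II-3. Under dominance, an affected child requires at least one affected parent, so the trait cannot be dominant.

recessive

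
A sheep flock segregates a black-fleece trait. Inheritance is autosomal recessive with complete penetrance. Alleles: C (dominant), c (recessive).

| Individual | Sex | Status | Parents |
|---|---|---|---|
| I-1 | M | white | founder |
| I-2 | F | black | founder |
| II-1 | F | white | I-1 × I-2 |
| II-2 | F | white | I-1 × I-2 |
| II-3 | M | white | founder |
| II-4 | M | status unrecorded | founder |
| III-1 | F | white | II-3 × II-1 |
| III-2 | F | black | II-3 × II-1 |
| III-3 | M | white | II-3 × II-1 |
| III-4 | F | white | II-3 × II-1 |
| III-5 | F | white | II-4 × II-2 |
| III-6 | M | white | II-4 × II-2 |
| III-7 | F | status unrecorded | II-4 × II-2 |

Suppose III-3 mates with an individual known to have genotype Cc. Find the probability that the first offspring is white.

II-3 is white so carries C and passed c to III-2 (cc), so II-3 is Cc.
II-1 is white so carries C and received c from I-2 (cc), so II-1 is Cc.
III-3 is a white offspring of II-3 (Cc) × II-1 (Cc), whose cross gives 1/4 CC : 1/2 Cc : 1/4 cc; conditioning on being white, III-3 is CC with probability 1/3, Cc with probability 2/3.
Summing over parental genotype combinations, P(offspring is white) = 1/3·1 + 2/3·3/4 = 5/6.

5/6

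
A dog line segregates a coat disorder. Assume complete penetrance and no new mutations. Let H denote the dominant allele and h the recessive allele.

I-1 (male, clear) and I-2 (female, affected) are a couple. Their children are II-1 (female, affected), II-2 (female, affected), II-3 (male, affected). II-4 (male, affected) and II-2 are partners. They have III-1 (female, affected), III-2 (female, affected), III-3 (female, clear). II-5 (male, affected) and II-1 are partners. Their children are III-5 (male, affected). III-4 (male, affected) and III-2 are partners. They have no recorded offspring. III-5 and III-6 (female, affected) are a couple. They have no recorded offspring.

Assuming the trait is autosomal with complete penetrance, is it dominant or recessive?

II-4 and II-2 are both affected yet have a clear child III-3. Under a recessive model two affected parents are homozygous and every child would be affected, so the trait cannot be recessive.

dominant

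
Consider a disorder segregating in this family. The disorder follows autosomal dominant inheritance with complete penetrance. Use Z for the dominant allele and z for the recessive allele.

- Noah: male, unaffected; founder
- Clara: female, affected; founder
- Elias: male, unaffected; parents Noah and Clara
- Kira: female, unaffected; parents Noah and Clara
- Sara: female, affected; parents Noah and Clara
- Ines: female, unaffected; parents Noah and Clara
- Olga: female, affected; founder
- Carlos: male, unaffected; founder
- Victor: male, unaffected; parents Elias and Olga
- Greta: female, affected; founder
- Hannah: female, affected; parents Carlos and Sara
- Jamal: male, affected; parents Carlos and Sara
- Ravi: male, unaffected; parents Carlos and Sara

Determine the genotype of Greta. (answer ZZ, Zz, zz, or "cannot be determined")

Greta's phenotype allows ZZ or Zz, and no parent or child forces a single allele at both positions; consistent genotype assignments exist with Greta as ZZ or Zz.

cannot be determined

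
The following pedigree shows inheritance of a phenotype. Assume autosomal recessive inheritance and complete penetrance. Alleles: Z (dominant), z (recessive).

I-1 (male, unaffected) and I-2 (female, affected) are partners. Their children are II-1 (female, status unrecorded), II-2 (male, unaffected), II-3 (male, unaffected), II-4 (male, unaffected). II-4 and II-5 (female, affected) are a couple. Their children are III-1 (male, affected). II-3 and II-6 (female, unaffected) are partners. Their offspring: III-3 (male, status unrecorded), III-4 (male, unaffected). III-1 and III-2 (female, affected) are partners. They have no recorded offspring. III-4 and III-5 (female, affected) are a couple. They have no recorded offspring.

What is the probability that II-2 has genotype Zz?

1

II-2 is unaffected so carries Z and received z from I-2 (zz), so II-2 is Zz, giving P(Zz) = 1.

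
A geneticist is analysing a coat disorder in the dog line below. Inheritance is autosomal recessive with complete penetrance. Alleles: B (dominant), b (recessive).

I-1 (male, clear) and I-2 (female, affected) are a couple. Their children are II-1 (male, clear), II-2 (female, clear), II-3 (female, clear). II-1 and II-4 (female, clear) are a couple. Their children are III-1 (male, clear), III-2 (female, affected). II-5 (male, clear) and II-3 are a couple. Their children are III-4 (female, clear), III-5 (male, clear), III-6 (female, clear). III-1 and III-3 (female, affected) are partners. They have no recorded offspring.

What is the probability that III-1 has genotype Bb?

2/3

II-1 is clear so carries B and received b from I-2 (bb), so II-1 is Bb.
II-4 is clear so carries B and passed b to III-2 (bb), so II-4 is Bb.
Their cross gives offspring ratios 1/4 BB : 1/2 Bb : 1/4 bb. Conditioning on III-1 being clear, P(Bb) = 1/2 / 3/4 = 2/3.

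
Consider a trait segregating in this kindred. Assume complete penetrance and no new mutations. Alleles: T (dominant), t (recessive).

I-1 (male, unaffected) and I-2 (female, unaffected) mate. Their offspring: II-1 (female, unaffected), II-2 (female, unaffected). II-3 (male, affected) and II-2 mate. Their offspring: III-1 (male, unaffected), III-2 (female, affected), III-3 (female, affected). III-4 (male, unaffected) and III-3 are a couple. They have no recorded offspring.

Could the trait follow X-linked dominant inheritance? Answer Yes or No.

Yes

A consistent assignment under X-linked dominant exists: I-1 X^t Y, I-2 X^t X^t, II-1 X^t X^t, II-2 X^t X^t, II-3 X^T Y, III-1 X^t Y, III-2 X^T X^t, III-3 X^T X^t, III-4 X^t Y.
In this assignment every recorded phenotype matches its genotype and every non-founder's genotype is obtainable from its parents' genotypes, so the pedigree is consistent.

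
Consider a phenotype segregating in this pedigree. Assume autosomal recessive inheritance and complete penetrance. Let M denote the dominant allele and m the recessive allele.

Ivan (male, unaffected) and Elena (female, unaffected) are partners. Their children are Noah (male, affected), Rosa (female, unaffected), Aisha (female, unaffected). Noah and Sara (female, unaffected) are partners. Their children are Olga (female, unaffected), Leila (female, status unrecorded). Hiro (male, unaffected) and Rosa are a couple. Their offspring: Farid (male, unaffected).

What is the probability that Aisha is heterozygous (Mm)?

2/3

Ivan is unaffected so carries M and passed m to Noah (mm), so Ivan is Mm.
Elena is unaffected so carries M and passed m to Noah (mm), so Elena is Mm.
Their cross gives offspring ratios 1/4 MM : 1/2 Mm : 1/4 mm. Conditioning on Aisha being unaffected, P(Mm) = 1/2 / 3/4 = 2/3.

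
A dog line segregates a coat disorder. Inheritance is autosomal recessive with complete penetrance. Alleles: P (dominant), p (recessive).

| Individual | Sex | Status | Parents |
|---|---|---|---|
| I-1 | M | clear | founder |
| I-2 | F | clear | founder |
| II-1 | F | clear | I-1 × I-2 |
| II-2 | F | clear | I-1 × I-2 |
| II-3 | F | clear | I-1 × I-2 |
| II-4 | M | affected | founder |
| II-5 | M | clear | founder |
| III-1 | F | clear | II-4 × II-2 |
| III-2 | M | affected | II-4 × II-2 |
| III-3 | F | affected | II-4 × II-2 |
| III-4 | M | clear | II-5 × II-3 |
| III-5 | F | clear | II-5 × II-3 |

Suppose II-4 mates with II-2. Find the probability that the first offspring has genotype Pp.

1/2

II-4 is affected, so II-4 is pp.
II-2 is clear so carries P and passed p to III-2 (pp), so II-2 is Pp.
The cross gives 1/2 Pp : 1/2 pp, so P(offspring has genotype Pp) = 1/2.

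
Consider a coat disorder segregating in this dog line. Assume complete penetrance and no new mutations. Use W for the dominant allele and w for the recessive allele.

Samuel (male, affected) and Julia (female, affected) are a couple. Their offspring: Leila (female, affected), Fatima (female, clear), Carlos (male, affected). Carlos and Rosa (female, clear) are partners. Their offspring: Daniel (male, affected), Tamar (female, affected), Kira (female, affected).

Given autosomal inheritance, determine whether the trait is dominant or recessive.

dominant

Samuel and Julia are both affected yet have a clear child Fatima. Under a recessive model two affected parents are homozygous and every child would be affected, so the trait cannot be recessive.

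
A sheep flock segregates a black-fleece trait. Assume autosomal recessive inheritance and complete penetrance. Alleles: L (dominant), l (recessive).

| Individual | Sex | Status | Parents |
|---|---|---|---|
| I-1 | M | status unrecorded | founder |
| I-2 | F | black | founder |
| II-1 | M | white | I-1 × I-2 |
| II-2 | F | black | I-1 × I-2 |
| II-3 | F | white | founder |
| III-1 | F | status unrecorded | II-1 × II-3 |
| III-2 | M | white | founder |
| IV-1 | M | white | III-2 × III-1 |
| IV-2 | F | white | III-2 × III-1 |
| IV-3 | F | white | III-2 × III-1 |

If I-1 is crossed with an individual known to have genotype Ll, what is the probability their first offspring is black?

1/4

I-1 passed L to II-1 (Ll, whose l came from I-2) and passed l to II-2 (ll), so I-1 is Ll.
The cross gives 1/4 LL : 1/2 Ll : 1/4 ll, so P(offspring is black) = 1/4.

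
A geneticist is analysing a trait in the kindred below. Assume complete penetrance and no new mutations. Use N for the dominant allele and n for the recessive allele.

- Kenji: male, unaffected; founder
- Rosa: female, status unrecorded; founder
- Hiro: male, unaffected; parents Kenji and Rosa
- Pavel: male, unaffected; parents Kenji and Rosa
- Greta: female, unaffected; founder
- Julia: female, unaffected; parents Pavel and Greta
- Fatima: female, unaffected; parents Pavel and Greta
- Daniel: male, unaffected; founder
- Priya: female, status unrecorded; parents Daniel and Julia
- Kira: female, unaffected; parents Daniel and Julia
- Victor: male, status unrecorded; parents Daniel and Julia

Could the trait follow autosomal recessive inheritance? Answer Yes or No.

Yes

A consistent assignment under autosomal recessive exists: Kenji NN, Rosa NN, Hiro NN, Pavel NN, Greta NN, Julia NN, Fatima NN, Daniel NN, Priya NN, Kira NN, Victor NN.
In this assignment every recorded phenotype matches its genotype and every non-founder's genotype is obtainable from its parents' genotypes, so the pedigree is consistent.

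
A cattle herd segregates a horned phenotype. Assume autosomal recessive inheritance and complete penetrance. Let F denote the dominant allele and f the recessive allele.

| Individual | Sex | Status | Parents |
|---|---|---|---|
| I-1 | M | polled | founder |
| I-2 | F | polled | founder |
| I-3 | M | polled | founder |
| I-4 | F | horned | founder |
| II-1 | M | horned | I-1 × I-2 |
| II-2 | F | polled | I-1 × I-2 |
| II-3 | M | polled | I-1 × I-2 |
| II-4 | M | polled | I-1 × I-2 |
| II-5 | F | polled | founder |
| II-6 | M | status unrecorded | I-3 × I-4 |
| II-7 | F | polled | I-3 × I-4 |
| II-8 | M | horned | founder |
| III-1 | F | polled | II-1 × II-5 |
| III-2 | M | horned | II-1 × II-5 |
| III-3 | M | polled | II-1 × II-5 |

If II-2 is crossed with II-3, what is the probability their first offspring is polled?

I-1 is polled so carries F and passed f to II-1 (ff), so I-1 is Ff.
I-2 is polled so carries F and passed f to II-1 (ff), so I-2 is Ff.
II-2 is a polled offspring of I-1 (Ff) × I-2 (Ff), whose cross gives 1/4 FF : 1/2 Ff : 1/4 ff; conditioning on being polled, II-2 is FF with probability 1/3, Ff with probability 2/3.
II-3 is a polled offspring of I-1 (Ff) × I-2 (Ff), whose cross gives 1/4 FF : 1/2 Ff : 1/4 ff; conditioning on being polled, II-3 is FF with probability 1/3, Ff with probability 2/3.
Summing over parental genotype combinations, P(offspring is polled) = 1/9·1 + 2/9·1 + 2/9·1 + 4/9·3/4 = 8/9.

8/9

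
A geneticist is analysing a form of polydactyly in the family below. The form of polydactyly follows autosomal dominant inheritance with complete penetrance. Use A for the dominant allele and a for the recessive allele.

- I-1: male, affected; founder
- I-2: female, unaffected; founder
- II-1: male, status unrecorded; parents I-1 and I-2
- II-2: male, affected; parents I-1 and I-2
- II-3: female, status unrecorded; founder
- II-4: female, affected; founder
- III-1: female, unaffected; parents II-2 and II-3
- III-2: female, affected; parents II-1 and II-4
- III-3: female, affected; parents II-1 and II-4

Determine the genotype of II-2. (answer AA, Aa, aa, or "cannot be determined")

From phenotype alone, II-2 is AA or Aa.
II-2 is affected so carries A and received a from I-2 (aa), so II-2 is Aa.

Aa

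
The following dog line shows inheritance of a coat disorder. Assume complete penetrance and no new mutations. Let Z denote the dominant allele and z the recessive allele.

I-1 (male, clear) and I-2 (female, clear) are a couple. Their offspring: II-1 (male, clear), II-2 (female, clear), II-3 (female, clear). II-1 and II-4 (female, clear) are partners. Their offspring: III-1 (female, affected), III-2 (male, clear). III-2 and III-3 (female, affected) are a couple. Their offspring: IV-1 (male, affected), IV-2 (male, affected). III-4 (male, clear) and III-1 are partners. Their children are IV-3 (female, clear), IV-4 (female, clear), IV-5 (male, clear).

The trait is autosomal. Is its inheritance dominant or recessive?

II-1 and II-4 are both clear yet have an affected child III-1. Under dominance, an affected child requires at least one affected parent, so the trait cannot be dominant.

recessive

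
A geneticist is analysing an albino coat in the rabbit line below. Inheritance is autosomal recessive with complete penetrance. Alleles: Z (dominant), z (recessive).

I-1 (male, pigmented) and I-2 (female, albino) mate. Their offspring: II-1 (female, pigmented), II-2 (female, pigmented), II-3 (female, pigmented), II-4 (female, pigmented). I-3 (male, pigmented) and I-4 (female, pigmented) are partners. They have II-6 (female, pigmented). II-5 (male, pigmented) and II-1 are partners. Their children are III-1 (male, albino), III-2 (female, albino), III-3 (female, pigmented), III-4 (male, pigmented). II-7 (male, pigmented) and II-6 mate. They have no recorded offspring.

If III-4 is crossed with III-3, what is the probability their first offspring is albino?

II-5 is pigmented so carries Z and passed z to III-1 (zz), so II-5 is Zz.
II-1 is pigmented so carries Z and received z from I-2 (zz), so II-1 is Zz.
III-4 is a pigmented offspring of II-5 (Zz) × II-1 (Zz), whose cross gives 1/4 ZZ : 1/2 Zz : 1/4 zz; conditioning on being pigmented, III-4 is ZZ with probability 1/3, Zz with probability 2/3.
III-3 is a pigmented offspring of II-5 (Zz) × II-1 (Zz), whose cross gives 1/4 ZZ : 1/2 Zz : 1/4 zz; conditioning on being pigmented, III-3 is ZZ with probability 1/3, Zz with probability 2/3.
Summing over parental genotype combinations, P(offspring is albino) = 4/9·1/4 = 1/9.

1/9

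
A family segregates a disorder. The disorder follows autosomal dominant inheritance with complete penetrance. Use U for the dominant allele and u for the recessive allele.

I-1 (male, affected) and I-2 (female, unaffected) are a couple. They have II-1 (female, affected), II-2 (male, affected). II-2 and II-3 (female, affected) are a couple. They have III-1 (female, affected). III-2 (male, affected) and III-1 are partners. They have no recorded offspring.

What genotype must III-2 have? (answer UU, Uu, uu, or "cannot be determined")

III-2's phenotype allows UU or Uu, and no parent or child forces a single allele at both positions; consistent genotype assignments exist with III-2 as UU or Uu.

cannot be determined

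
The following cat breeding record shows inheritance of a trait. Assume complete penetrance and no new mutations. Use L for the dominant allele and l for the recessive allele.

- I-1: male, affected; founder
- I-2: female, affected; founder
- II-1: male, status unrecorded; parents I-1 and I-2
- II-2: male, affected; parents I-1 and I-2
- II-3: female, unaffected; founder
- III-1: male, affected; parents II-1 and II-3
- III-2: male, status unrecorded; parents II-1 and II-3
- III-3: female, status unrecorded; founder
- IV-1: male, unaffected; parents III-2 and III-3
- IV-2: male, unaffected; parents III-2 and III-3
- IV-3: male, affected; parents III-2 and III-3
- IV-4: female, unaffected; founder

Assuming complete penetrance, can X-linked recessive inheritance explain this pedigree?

A consistent assignment under X-linked recessive exists: I-1 X^l Y, I-2 X^l X^l, II-1 X^l Y, II-2 X^l Y, II-3 X^L X^l, III-1 X^l Y, III-2 X^L Y, III-3 X^L X^l, IV-1 X^L Y, IV-2 X^L Y, IV-3 X^l Y, IV-4 X^L X^L.
In this assignment every recorded phenotype matches its genotype and every non-founder's genotype is obtainable from its parents' genotypes, so the pedigree is consistent.

Yes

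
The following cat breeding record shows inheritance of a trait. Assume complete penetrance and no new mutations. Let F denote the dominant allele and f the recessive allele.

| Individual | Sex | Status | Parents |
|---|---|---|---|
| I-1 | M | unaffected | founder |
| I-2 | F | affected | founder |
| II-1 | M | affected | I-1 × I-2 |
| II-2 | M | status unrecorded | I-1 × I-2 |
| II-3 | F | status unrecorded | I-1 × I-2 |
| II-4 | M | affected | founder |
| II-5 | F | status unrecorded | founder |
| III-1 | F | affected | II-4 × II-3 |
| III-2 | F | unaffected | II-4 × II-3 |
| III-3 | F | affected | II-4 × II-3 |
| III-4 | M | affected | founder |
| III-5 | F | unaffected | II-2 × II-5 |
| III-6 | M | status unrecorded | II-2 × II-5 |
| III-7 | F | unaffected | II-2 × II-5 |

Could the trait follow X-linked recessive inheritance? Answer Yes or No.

Yes

A consistent assignment under X-linked recessive exists: I-1 X^F Y, I-2 X^f X^f, II-1 X^f Y, II-2 X^f Y, II-3 X^F X^f, II-4 X^f Y, II-5 X^F X^F, III-1 X^f X^f, III-2 X^F X^f, III-3 X^f X^f, III-4 X^f Y, III-5 X^F X^f, III-6 X^F Y, III-7 X^F X^f.
In this assignment every recorded phenotype matches its genotype and every non-founder's genotype is obtainable from its parents' genotypes, so the pedigree is consistent.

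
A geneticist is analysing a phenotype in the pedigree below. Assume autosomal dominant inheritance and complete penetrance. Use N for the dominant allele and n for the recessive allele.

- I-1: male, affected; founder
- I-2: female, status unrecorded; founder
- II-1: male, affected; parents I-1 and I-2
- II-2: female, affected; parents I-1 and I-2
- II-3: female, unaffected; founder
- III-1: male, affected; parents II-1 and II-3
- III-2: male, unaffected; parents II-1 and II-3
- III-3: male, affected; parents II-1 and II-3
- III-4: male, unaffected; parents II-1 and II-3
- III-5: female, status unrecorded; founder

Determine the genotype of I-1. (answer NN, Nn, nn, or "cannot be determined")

I-1's phenotype allows NN or Nn, and no parent or child forces a single allele at both positions; consistent genotype assignments exist with I-1 as NN or Nn.

cannot be determined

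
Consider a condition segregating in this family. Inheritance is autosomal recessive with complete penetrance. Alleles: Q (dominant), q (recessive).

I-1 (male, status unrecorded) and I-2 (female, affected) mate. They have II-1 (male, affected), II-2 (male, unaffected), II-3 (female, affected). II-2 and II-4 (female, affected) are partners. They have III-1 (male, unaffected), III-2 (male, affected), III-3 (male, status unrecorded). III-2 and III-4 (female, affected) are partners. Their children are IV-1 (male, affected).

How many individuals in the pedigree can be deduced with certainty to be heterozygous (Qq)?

3

Obligate heterozygotes: I-1 passed Q to II-2 (Qq, whose q came from I-2) and passed q to II-1 (qq), so I-1 is Qq; II-2 is unaffected so carries Q and received q from I-2 (qq), so II-2 is Qq; III-1 is unaffected so carries Q and received q from II-4 (qq), so III-1 is Qq.
Every other individual is either homozygous by phenotype or has at least one consistent homozygous assignment, so the count is 3.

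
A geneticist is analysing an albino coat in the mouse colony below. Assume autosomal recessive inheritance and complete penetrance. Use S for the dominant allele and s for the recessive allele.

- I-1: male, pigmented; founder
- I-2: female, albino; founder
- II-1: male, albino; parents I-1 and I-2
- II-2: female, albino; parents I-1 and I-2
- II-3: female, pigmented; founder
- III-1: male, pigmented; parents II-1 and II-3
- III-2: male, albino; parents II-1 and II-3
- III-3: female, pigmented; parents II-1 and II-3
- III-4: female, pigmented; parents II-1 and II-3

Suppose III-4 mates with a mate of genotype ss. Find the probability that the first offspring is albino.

1/2

III-4 is pigmented so carries S and received s from II-1 (ss), so III-4 is Ss.
The cross gives 1/2 Ss : 1/2 ss, so P(offspring is albino) = 1/2.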